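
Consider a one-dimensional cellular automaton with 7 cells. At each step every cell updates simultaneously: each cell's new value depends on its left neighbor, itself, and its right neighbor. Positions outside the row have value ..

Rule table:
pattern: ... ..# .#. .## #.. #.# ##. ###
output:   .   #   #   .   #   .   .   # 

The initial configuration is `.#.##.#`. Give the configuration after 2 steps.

..#..##

step 1: ##....#
step 2: ..#..##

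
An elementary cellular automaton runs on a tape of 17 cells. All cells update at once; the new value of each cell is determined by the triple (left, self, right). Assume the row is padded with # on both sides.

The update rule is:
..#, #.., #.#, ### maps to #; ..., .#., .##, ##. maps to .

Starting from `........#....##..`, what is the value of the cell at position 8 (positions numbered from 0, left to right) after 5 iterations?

#......#.#..#..##
.#....#.#.##.##.#
#.#..#.#.#..#..#.
.#.##.#.#.##.##.#
#.#..#.#.#..#..#.
position 8 holds .

.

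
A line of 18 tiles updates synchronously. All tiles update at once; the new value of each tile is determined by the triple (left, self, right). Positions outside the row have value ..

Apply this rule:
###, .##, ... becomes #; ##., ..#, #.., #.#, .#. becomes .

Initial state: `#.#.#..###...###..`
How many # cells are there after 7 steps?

.......##..#.##..#
######.#.....#....
#####....###...###
####..##.##..#.##.
###...#..#.....#..
##..#......###...#
#.....####.##..#..
count of #: 8

8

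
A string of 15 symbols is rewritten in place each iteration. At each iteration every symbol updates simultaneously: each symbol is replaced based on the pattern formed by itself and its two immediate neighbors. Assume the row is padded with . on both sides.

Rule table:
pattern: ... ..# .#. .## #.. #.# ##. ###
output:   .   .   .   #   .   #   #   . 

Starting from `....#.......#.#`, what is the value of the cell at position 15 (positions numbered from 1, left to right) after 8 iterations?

.............#.
...............
...............  (fixed point — unchanged through iteration 8)
position 15 holds .

.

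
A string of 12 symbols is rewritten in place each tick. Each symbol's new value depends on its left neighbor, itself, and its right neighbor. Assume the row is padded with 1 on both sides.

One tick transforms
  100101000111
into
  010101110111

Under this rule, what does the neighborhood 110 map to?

0

At position 0 the neighborhood is 110; the next row has 0 there.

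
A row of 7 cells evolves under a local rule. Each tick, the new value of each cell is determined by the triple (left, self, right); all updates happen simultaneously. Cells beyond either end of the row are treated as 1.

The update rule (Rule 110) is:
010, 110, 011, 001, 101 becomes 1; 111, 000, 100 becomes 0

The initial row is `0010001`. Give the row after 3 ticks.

tick 1: 0110011
tick 2: 1110110
tick 3: 0011111

0011111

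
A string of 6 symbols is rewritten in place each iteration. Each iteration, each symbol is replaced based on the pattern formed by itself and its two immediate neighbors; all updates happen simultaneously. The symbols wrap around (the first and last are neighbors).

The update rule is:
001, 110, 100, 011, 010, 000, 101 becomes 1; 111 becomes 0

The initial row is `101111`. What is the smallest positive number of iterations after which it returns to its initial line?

2

111000
101111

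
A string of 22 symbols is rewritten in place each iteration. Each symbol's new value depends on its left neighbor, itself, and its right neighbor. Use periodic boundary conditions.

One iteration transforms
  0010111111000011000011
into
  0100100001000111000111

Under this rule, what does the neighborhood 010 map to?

0

At position 2 the neighborhood is 010; the next row has 0 there.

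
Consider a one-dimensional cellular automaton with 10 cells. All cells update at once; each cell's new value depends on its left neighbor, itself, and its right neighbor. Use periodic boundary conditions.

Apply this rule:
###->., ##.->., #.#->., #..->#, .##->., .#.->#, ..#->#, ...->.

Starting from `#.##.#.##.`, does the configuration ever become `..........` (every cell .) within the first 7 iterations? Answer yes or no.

iteration 1: #....#....
iteration 2: ##..###..#
iteration 3: ..##...##.
iteration 4: .#..#.#..#
iteration 5: .####.####
iteration 6: ..........
all cells are . at iteration 6

yes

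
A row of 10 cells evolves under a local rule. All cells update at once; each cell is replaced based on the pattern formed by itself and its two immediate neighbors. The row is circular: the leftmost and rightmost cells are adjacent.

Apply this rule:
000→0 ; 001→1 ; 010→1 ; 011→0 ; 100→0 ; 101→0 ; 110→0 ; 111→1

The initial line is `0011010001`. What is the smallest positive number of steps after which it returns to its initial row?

0100010011
0100110100
1101000100
0001001101
0011010001

5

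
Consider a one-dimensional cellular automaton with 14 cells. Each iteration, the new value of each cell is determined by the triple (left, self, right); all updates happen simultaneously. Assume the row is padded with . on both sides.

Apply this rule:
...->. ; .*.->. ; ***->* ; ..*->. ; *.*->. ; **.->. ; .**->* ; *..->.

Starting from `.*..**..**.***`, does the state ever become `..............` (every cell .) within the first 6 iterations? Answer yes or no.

yes

....*...*..**.
...........*..
..............
all cells are . at iteration 3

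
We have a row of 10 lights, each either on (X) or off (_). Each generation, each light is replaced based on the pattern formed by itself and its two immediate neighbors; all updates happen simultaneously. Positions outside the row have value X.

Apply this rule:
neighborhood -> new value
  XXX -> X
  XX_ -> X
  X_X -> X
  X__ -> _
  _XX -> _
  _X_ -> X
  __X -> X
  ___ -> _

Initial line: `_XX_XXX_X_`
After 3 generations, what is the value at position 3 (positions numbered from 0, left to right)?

_

generation 1: X_XX_XXXXX
generation 2: XX_XX_XXXX
generation 3: XXX_XX_XXX
position 3 holds _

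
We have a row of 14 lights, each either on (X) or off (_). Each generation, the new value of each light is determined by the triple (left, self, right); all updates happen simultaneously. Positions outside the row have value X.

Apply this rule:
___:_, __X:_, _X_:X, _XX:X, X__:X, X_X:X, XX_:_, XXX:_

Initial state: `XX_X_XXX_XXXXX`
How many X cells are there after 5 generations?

__XXXX__XX____
X_X___X_X_X___
_XXX__XXXXXX__
XX__X_X_____X_
__X_XXXX____XX
count of X: 7

7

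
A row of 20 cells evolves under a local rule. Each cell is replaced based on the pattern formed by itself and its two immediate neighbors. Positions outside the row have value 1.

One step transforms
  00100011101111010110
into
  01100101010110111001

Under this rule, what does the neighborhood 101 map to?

At position 9 the neighborhood is 101; the next row has 1 there.

1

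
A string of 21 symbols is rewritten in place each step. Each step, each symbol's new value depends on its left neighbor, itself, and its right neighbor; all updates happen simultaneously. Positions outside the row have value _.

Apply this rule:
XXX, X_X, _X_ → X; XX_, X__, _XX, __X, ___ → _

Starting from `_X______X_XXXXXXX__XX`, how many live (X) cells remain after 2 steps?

_X______XX_XXXXX_____
_X________X_XXX______
count of X: 5

5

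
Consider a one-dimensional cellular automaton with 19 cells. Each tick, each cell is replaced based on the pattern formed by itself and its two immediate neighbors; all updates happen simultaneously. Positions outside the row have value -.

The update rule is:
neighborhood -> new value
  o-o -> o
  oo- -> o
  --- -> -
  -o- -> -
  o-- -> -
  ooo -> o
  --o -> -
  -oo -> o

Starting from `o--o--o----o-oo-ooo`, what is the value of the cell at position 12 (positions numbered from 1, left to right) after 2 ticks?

------------ooooooo
------------ooooooo
position 12 holds -

-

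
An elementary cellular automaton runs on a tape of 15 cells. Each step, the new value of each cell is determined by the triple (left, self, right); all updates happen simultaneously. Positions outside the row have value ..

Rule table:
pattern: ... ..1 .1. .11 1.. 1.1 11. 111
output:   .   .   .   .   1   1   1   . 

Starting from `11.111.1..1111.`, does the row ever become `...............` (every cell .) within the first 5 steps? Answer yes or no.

.11..11.1....11
..11..11.1....1
...11..11.1....
....11..11.1...
.....11..11.1..
step 5 is .....11..11.1.., still not uniform .

no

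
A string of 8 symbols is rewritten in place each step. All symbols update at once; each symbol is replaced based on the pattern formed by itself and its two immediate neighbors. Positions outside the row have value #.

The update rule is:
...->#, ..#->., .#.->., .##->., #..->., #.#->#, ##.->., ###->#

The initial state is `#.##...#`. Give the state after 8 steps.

....##.#

step 1: .#...#..
step 2: #..#....
step 3: .....##.
step 4: .###...#
step 5: #.#..#..
step 6: .#......
step 7: #..####.
step 8: ....##.#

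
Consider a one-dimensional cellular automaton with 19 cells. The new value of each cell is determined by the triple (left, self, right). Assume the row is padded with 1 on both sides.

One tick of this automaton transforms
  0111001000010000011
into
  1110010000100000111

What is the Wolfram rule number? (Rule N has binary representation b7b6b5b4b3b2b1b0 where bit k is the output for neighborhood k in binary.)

170

position 2: 111 → 1  (bit 7 = 1)
position 3: 110 → 0  (bit 6 = 0)
position 0: 101 → 1  (bit 5 = 1)
position 4: 100 → 0  (bit 4 = 0)
position 1: 011 → 1  (bit 3 = 1)
position 6: 010 → 0  (bit 2 = 0)
position 5: 001 → 1  (bit 1 = 1)
position 8: 000 → 0  (bit 0 = 0)
bits b7..b0 = 10101010 = 170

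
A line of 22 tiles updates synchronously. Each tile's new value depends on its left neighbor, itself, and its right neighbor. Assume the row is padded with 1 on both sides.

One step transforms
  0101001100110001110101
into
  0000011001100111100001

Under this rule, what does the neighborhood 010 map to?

0

At position 1 the neighborhood is 010; the next row has 0 there.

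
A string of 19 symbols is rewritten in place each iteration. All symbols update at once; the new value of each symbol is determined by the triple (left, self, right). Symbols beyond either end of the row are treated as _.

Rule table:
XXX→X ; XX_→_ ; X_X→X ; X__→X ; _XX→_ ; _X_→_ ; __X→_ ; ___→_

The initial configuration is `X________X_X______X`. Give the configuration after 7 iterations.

_______X________X_X

_X________X_X______
__X________X_X_____
___X________X_X____
____X________X_X___
_____X________X_X__
______X________X_X_
_______X________X_X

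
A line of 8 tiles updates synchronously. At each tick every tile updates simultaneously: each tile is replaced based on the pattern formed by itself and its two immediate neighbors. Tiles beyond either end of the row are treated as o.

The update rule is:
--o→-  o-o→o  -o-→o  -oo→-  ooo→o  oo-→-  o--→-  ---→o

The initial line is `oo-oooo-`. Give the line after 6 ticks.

o-o-oo-o
-ooo--o-
o-o---oo
-oo-o--o
o--oo---
------o-

------o-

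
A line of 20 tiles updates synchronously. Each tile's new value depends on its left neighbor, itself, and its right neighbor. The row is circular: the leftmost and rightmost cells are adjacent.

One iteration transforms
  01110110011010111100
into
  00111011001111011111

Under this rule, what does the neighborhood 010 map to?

1

At position 12 the neighborhood is 010; the next row has 1 there.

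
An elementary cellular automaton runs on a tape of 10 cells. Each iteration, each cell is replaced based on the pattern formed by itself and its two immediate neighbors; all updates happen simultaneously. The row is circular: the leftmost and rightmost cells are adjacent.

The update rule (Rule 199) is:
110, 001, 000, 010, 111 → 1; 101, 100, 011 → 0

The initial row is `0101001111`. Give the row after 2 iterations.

0101010111
0101010011

0101010011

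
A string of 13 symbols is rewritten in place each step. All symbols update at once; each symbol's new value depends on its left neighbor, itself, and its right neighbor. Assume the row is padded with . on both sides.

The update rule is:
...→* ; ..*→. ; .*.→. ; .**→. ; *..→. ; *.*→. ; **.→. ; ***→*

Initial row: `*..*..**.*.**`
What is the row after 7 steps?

***..***..***

step 1: .............
step 2: *************
step 3: .***********.
step 4: ..*********..
step 5: *..*******..*
step 6: ....*****....
step 7: ***..***..***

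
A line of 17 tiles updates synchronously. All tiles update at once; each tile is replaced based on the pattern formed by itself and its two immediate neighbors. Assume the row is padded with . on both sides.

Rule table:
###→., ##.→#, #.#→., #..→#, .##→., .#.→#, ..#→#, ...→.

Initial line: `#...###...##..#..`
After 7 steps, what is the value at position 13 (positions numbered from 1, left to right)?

.

##.#..##.#.#####.
.#.###.#.#.....##
##...#.#.##...#.#
.##.##.#..##.##.#
#.#..#.###.#..#.#
#.####...#.####.#
#....##.##....#.#
position 13 holds .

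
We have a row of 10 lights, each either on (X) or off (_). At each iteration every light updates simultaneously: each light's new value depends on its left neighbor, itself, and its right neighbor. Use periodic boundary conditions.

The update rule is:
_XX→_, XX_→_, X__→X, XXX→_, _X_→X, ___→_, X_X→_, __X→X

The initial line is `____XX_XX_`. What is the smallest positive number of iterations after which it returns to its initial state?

4

iteration 1: ___X_____X
iteration 2: X_XXX___XX
iteration 3: _____X_X__
iteration 4: ____XX_XX_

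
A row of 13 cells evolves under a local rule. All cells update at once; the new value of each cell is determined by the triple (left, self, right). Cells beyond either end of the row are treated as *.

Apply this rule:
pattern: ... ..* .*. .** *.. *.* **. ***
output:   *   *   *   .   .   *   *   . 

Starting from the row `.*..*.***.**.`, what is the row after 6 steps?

**.***..**.**
.**..*.*.**..
*.*.*****.*.*
****....****.
...*.***...**
.****..*.**..

.****..*.**..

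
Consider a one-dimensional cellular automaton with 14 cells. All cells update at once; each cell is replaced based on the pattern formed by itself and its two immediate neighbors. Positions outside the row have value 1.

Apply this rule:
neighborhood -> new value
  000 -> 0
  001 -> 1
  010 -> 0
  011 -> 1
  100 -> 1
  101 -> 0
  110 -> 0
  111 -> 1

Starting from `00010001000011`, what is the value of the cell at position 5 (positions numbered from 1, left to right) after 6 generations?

generation 1: 10101010100111
generation 2: 00000000011111
generation 3: 10000000111111
generation 4: 01000001111111
generation 5: 00100011111111
generation 6: 11010111111111
position 5 holds 0

0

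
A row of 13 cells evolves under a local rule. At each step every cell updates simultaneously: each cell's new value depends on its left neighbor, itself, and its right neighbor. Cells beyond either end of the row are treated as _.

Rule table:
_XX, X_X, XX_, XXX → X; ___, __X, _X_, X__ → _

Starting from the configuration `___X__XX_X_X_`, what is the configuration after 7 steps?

______XXXX___

______XXX_X__
______XXXX___
______XXXX___  (fixed point — unchanged through step 7)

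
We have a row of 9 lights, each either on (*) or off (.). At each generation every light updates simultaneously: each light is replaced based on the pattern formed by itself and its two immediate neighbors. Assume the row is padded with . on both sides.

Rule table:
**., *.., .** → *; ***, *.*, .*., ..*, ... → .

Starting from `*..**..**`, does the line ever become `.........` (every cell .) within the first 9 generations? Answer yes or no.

generation 1: .*.***.**
generation 2: ...*.*.**
generation 3: .......**
generation 4: .......**  (fixed point — unchanged through generation 9)
generation 9 is .......**, still not uniform .

no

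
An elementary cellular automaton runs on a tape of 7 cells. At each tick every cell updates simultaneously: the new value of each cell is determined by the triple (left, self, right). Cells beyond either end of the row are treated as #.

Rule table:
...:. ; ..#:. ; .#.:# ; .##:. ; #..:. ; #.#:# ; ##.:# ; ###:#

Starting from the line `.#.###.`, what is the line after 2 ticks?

###.###
####.##

####.##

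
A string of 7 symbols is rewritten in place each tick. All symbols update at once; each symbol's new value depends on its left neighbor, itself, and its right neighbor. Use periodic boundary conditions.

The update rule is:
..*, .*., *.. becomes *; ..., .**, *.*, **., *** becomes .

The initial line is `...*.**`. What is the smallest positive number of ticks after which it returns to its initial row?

7

tick 1: *.**...
tick 2: *...*.*
tick 3: .*.**..
tick 4: **...*.
tick 5: ..*.**.
tick 6: .**...*
tick 7: ...*.**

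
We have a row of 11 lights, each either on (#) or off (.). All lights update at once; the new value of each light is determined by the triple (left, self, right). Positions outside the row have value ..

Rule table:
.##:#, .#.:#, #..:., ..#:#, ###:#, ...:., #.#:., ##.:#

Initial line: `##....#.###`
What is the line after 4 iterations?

##.####.###

##...##.###
##..###.###
##.####.###
##.####.###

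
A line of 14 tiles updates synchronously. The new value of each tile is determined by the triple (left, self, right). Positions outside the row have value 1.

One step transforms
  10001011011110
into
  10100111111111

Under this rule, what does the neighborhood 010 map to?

0

At position 4 the neighborhood is 010; the next row has 0 there.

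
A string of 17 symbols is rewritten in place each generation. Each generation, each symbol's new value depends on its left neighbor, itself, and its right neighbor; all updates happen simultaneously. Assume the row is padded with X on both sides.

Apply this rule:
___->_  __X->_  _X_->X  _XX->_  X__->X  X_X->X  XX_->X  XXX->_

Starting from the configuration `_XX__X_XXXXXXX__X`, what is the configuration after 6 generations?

X_XX_XX______XX__
XX_XX_XX______XX_
_XX_XX_XX______XX
X_XX_XX_XX_______
XX_XX_XX_XX______
_XX_XX_XX_XX_____

_XX_XX_XX_XX_____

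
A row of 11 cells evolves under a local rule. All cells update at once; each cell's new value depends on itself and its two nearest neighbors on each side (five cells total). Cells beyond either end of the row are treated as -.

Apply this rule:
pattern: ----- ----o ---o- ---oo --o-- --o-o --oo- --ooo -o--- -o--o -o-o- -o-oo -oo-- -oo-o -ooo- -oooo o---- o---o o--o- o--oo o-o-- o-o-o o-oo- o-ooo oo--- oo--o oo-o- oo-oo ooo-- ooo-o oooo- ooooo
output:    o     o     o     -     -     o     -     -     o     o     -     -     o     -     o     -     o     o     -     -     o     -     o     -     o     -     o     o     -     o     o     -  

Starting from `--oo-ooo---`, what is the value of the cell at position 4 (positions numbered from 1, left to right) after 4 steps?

o---o-o-ooo
-oooo----o-
---o-oooo-o
oooo---oooo
position 4 holds o

o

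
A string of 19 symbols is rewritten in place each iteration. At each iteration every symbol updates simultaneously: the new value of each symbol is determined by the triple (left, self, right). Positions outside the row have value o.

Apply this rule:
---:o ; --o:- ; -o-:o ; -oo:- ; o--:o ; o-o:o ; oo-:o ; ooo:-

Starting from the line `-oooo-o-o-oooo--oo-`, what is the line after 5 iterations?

oooooo---oo--ooo---

o---oooooo---oo--oo
ooo------ooo--oo---
--oooooo---oo--ooo-
o------ooo--oo---oo
oooooo---oo--ooo---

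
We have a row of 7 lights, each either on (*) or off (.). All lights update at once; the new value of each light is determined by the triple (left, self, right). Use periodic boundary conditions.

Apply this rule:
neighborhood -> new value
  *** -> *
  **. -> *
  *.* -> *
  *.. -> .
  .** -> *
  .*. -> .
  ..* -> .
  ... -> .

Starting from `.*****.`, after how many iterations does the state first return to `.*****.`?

1

iteration 1: .*****.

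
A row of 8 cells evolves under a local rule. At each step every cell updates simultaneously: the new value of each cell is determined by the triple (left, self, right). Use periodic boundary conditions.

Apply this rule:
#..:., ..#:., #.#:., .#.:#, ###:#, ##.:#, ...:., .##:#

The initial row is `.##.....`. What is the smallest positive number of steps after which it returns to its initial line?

1

.##.....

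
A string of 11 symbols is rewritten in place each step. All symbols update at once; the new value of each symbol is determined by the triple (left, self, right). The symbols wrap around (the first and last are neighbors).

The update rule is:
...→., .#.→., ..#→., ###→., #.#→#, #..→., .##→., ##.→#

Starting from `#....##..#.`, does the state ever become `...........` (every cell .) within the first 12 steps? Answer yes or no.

yes

step 1: ......#...#
step 2: ...........
all cells are . at step 2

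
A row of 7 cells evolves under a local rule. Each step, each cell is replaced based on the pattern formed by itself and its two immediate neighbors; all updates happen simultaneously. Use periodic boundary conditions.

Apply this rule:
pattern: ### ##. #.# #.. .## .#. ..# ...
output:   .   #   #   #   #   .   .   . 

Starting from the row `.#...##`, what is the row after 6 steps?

###....

#.#..##
##.#.#.
###.#.#
..##.##
#.#####
###....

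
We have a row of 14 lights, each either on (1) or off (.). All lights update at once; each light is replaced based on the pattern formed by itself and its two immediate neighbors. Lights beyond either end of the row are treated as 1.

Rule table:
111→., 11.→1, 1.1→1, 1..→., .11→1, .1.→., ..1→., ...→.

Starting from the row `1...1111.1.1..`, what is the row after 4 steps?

1...1..11.1...
1......111....
1......1.1....
1.......1.....

1.......1.....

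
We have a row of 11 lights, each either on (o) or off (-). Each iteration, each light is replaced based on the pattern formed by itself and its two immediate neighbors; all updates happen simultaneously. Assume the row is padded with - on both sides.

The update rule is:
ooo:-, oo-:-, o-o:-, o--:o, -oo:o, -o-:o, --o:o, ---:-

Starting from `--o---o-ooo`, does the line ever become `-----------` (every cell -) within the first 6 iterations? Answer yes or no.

no

-ooo-oo-o--
oo---o--oo-
o-o-ooooo-o
o-o-o-----o
o-o-oo---oo
o-o-o-o-oo-
iteration 6 is o-o-o-o-oo-, still not uniform -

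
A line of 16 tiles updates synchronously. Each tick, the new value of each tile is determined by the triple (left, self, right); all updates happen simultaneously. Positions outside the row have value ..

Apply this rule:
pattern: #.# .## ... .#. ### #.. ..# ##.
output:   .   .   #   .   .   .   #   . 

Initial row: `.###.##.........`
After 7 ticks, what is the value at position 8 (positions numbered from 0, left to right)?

.

tick 1: #.......########
tick 2: ..######........
tick 3: ##.......#######
tick 4: ...######.......
tick 5: ###.......######
tick 6: ....######......
tick 7: ####.......#####
position 8 holds .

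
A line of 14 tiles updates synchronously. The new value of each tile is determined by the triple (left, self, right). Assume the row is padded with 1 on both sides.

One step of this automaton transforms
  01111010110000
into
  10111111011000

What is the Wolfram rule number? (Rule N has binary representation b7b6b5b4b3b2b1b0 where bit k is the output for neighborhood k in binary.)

position 2: 111 → 1  (bit 7 = 1)
position 4: 110 → 1  (bit 6 = 1)
position 0: 101 → 1  (bit 5 = 1)
position 10: 100 → 1  (bit 4 = 1)
position 1: 011 → 0  (bit 3 = 0)
position 6: 010 → 1  (bit 2 = 1)
position 13: 001 → 0  (bit 1 = 0)
position 11: 000 → 0  (bit 0 = 0)
bits b7..b0 = 11110100 = 244

244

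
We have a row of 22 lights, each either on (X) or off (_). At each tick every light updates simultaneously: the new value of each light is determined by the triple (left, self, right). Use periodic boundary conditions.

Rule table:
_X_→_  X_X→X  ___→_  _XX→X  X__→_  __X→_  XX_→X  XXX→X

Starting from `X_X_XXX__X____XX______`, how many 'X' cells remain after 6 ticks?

_X_XXXX_______XX______
__XXXXX_______XX______
__XXXXX_______XX______  (fixed point — unchanged through tick 6)
count of X: 7

7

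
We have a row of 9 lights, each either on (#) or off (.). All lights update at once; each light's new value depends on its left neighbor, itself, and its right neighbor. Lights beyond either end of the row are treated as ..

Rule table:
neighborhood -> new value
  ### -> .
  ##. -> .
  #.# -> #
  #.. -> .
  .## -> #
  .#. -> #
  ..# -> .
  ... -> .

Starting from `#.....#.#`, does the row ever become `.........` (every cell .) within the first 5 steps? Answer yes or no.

step 1: #.....###
step 2: #.....#..
step 3: #.....#..  (fixed point — unchanged through step 5)
step 5 is #.....#.., still not uniform .

no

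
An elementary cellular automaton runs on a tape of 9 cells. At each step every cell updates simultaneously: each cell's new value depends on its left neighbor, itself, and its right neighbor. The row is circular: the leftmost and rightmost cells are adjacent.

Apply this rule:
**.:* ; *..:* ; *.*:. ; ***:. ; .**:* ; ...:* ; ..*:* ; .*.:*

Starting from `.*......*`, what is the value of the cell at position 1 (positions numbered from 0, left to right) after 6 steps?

*

step 1: .********
step 2: .*......*  (repeats step 0; period 2)
step 6: .*......*
position 1 holds *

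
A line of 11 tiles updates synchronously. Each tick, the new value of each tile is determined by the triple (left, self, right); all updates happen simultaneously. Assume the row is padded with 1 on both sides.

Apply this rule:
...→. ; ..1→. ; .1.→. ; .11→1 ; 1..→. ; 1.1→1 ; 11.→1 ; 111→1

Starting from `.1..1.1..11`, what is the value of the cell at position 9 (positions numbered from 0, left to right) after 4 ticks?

1....1...11
1........11
1........11  (fixed point — unchanged through tick 4)
position 9 holds 1

1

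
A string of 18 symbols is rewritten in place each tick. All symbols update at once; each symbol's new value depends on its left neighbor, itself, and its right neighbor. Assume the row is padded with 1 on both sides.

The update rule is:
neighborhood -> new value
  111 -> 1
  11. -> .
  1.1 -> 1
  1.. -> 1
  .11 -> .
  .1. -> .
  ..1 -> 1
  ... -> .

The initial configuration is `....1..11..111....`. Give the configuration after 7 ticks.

1..1.11..11.1.1..1

1..1.11..11.1.1..1
.11.1..11..1.1.11.
1..1.11..11.1.1..1  (repeats tick 1; period 2)
tick 7: 1..1.11..11.1.1..1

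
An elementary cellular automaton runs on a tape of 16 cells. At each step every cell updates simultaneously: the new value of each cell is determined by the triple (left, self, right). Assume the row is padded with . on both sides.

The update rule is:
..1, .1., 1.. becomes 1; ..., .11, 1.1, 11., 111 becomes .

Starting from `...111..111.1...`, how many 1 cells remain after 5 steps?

4

..1...11....11..
.111.1..1..1..1.
1....11111111111
11..1...........
..1111..........
count of 1: 4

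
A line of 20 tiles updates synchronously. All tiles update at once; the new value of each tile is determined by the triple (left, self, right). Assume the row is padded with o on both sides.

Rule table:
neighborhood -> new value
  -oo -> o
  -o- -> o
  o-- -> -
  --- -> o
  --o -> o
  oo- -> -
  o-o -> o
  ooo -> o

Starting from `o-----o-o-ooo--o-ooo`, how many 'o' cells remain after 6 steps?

--oooooooooo--oooooo
-oooooooooo--ooooooo
oooooooooo--oooooooo
ooooooooo--ooooooooo
oooooooo--oooooooooo
ooooooo--ooooooooooo
count of o: 18

18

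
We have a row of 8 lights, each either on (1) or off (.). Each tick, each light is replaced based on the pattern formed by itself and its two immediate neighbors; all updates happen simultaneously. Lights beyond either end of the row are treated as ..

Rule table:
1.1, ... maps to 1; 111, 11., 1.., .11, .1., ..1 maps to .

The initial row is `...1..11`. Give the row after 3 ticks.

tick 1: 11......
tick 2: ...11111
tick 3: 11......

11......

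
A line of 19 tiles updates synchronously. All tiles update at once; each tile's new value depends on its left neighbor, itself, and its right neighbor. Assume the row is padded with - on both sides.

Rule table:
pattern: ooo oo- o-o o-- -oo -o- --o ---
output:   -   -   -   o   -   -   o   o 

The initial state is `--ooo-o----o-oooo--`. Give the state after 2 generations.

--ooooo----oooooo--

oo-----oooo------oo
--ooooo----oooooo--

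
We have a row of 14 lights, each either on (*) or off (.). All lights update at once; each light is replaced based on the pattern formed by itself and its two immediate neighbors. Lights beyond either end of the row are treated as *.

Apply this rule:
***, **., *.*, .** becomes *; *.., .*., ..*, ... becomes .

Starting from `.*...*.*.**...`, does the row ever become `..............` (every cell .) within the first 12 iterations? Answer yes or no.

*.....*.***...
*......****...
*......****...  (fixed point — unchanged through iteration 12)
iteration 12 is *......****..., still not uniform .

no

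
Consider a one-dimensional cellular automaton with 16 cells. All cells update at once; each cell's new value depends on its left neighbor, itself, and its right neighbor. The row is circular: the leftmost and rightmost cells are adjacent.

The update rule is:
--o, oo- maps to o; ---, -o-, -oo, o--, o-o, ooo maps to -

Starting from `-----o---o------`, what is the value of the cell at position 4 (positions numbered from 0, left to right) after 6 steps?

step 1: ----o---o-------
step 2: ---o---o--------
step 3: --o---o---------
step 4: -o---o----------
step 5: o---o-----------
step 6: ---o-----------o
position 4 holds -

-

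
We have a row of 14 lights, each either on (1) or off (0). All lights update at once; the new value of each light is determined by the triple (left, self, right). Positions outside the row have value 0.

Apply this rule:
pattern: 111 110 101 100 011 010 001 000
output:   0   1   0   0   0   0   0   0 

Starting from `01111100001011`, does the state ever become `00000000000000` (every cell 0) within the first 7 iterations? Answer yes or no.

00000100000001
00000000000000
all cells are 0 at iteration 2

yes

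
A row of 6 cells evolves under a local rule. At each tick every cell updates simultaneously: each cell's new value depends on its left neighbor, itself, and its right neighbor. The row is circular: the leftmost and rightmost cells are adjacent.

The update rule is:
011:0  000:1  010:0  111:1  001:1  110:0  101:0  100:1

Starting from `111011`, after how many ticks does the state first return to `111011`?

4

110001
101110
000100
111011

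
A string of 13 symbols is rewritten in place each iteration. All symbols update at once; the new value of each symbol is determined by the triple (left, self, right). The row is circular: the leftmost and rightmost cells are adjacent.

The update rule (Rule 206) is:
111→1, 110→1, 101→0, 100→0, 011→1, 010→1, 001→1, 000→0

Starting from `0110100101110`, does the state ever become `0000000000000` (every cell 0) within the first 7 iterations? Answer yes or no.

no

1110101101110
1110101101110  (fixed point — unchanged through iteration 7)
iteration 7 is 1110101101110, still not uniform 0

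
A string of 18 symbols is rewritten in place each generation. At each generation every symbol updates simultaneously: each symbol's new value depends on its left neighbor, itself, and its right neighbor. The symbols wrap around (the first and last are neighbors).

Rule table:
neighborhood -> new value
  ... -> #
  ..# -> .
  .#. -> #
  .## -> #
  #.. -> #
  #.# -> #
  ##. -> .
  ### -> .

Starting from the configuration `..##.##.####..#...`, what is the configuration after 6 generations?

#.#.##.##...#.####
.####.##.##.###...
.#...##.##.##..###
####.#.##.##.#.#..
#...####.##.#####.
###.#...##.##....#

###.#...##.##....#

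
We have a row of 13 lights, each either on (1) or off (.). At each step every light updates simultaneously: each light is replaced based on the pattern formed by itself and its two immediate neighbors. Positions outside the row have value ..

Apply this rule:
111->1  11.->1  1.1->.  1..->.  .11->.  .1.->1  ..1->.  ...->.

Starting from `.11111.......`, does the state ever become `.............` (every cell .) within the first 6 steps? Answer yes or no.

no

..1111.......
...111.......
....11.......
.....1.......
.....1.......  (fixed point — unchanged through step 6)
step 6 is .....1......., still not uniform .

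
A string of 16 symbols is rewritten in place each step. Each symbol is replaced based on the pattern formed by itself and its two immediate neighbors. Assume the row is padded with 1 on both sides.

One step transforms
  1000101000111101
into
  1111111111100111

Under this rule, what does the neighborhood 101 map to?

At position 5 the neighborhood is 101; the next row has 1 there.

1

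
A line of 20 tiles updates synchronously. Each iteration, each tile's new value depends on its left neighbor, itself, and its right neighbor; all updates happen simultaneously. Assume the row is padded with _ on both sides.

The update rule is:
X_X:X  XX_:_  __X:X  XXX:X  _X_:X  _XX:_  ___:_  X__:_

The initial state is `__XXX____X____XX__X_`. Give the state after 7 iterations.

iteration 1: _X_X____XX___X___XX_
iteration 2: XXXX___X____XX__X___
iteration 3: _XX___XX___X___XX___
iteration 4: X____X____XX__X_____
iteration 5: X___XX___X___XX_____
iteration 6: X__X____XX__X_______
iteration 7: X_XX___X___XX_______

X_XX___X___XX_______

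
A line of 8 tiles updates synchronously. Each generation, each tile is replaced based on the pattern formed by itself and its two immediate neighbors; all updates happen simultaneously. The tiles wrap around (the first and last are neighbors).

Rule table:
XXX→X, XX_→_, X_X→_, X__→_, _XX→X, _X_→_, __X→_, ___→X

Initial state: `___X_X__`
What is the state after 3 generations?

___XX__X

XX_____X
X__XXX_X
___XX__X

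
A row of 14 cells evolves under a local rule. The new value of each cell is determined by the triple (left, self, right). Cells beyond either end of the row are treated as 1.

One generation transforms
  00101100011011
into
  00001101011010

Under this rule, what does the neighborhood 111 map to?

0

At position 13 the neighborhood is 111; the next row has 0 there.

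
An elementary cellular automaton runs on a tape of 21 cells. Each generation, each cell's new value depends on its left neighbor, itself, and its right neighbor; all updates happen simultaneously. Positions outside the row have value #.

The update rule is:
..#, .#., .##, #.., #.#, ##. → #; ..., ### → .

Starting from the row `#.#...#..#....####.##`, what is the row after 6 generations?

#.........######...##

generation 1: ####.######..##..###.
generation 2: ...###....########.##
generation 3: #.##.##..##......###.
generation 4: ############....##.##
generation 5: ...........##..#####.
generation 6: #.........######...##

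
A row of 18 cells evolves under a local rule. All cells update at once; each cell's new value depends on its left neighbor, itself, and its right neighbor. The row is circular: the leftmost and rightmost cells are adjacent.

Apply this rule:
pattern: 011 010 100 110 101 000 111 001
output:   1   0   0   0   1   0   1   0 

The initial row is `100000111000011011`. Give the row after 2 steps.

000000100000001110

000000110000010111
000000100000001110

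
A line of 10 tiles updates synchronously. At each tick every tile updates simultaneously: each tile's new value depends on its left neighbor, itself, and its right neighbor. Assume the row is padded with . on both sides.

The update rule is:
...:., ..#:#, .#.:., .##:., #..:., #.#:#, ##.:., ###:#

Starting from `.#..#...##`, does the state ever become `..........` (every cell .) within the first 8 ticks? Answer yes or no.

#..#...#..
..#...#...
.#...#....
#...#.....
...#......
..#.......
.#........
#.........
tick 8 is #........., still not uniform .

no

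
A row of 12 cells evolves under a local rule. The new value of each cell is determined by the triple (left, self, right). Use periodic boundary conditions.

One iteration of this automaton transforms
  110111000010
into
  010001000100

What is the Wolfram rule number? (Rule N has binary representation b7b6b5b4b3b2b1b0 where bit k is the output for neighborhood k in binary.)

66

position 4: 111 → 0  (bit 7 = 0)
position 1: 110 → 1  (bit 6 = 1)
position 2: 101 → 0  (bit 5 = 0)
position 6: 100 → 0  (bit 4 = 0)
position 0: 011 → 0  (bit 3 = 0)
position 10: 010 → 0  (bit 2 = 0)
position 9: 001 → 1  (bit 1 = 1)
position 7: 000 → 0  (bit 0 = 0)
bits b7..b0 = 01000010 = 66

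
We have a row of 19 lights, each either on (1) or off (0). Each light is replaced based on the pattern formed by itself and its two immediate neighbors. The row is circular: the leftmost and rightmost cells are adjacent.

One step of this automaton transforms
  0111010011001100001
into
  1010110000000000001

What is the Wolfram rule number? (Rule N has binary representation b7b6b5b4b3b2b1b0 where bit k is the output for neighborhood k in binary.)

164

position 2: 111 → 1  (bit 7 = 1)
position 3: 110 → 0  (bit 6 = 0)
position 0: 101 → 1  (bit 5 = 1)
position 6: 100 → 0  (bit 4 = 0)
position 1: 011 → 0  (bit 3 = 0)
position 5: 010 → 1  (bit 2 = 1)
position 7: 001 → 0  (bit 1 = 0)
position 15: 000 → 0  (bit 0 = 0)
bits b7..b0 = 10100100 = 164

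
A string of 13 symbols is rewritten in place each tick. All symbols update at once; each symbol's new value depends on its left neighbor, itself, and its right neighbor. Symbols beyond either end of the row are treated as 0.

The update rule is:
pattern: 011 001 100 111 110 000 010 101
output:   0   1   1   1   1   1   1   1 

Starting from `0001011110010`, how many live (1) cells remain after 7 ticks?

10

tick 1: 1111101111111
tick 2: 0111110111111
tick 3: 1011111011111
tick 4: 1101111101111
tick 5: 0110111110111
tick 6: 1011011111011
tick 7: 1101101111101
count of 1: 10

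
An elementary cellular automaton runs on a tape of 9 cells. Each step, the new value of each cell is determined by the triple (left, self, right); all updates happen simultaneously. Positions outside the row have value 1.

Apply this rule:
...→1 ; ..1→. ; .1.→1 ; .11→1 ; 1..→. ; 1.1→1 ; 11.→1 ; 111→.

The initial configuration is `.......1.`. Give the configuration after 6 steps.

.11111.1.

.11111.11
11...111.
.1.1.1.11
11111111.
.......11
.11111.1.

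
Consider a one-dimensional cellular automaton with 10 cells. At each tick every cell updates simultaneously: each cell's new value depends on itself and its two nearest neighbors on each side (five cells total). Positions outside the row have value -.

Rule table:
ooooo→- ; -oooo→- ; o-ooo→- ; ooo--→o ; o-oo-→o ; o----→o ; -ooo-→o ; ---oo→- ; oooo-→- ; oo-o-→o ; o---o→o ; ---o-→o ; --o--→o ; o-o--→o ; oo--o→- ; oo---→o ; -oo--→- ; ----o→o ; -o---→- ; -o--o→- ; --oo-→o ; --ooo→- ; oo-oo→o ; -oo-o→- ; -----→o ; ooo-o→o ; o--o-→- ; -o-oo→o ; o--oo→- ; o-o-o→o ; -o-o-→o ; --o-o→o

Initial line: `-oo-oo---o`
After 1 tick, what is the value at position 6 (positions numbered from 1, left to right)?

-

-o-oo-oooo
position 6 holds -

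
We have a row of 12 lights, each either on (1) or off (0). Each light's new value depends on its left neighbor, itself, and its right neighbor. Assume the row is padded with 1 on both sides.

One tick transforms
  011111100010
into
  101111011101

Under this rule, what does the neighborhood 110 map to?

0

At position 6 the neighborhood is 110; the next row has 0 there.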